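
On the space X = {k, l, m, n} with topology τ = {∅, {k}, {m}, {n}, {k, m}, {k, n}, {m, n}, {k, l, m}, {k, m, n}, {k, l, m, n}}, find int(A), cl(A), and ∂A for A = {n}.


int(A) = {n}, cl(A) = {n}, ∂A = ∅.

Closed sets in (X, τ) are complements of opens:
  closed(X, τ) = {∅, {l}, {n}, {k, l}, {l, m}, {l, n}, {k, l, m}, {k, l, n}, {l, m, n}, {k, l, m, n}}.
int(A) = ⋃ {U ∈ τ : U ⊆ A}. Opens contained in A: ∅, {n}.
Taking the union of these: int(A) = {n}.
cl(A) = ⋂ {C closed : A ⊆ C}. Closed sets containing A: {n}, {l, n}, {k, l, n}, {l, m, n}, {k, l, m, n}.
Intersecting these: cl(A) = {n}.
∂A = cl(A) ∖ int(A) = {n} ∖ {n} = ∅.


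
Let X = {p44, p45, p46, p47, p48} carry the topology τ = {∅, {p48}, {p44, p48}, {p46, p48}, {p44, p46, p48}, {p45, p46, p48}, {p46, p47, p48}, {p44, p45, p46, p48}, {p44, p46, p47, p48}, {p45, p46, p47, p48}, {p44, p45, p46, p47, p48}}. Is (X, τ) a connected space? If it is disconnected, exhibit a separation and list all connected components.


(X, τ) is connected.

Find clopen sets (U ∈ τ with X ∖ U ∈ τ):
  U = ∅, X ∖ U = {p44, p45, p46, p47, p48} — both open, so U is clopen.
  U = {p44, p45, p46, p47, p48}, X ∖ U = ∅ — both open, so U is clopen.
Only trivial clopens (∅ and X) exist, so (X, τ) is connected.
Compute connected components by grouping points that agree on all clopens:
  component: {p44, p45, p46, p47, p48}


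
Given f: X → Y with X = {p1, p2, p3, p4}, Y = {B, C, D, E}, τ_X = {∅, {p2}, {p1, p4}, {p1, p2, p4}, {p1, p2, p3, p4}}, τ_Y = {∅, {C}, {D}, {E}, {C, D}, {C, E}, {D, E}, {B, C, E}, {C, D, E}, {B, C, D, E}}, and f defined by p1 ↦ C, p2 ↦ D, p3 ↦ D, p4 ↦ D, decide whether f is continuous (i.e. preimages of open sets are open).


f is NOT continuous.

Compute f^{-1}(U) for each U ∈ τ_Y:
  U = ∅: f^{-1}(U) = ∅ ∈ τ_X ✓.
  U = {C}: f^{-1}(U) = {p1} ∉ τ_X ✗.
  U = {D}: f^{-1}(U) = {p2, p3, p4} ∉ τ_X ✗.
  U = {E}: f^{-1}(U) = ∅ ∈ τ_X ✓.
  U = {C, D}: f^{-1}(U) = {p1, p2, p3, p4} ∈ τ_X ✓.
  U = {C, E}: f^{-1}(U) = {p1} ∉ τ_X ✗.
  U = {D, E}: f^{-1}(U) = {p2, p3, p4} ∉ τ_X ✗.
  U = {B, C, E}: f^{-1}(U) = {p1} ∉ τ_X ✗.
  U = {C, D, E}: f^{-1}(U) = {p1, p2, p3, p4} ∈ τ_X ✓.
  U = {B, C, D, E}: f^{-1}(U) = {p1, p2, p3, p4} ∈ τ_X ✓.
Found U = {C} with f^{-1}(U) = {p1} not in τ_X. Therefore f is NOT continuous.


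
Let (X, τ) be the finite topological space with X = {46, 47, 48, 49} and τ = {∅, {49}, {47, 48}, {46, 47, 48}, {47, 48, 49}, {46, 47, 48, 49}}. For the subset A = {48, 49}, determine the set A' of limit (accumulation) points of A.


A' = {46, 47}

For each x ∈ X, list the open sets U ∈ τ with x ∈ U, then check whether U ∩ (A ∖ {x}) ≠ ∅ for every such U.
  x = 46: opens ∋ x are {46, 47, 48}, {46, 47, 48, 49}; each meets A ∖ {46}, so x IS a limit point.
  x = 47: opens ∋ x are {47, 48}, {46, 47, 48}, {47, 48, 49}, {46, 47, 48, 49}; each meets A ∖ {47}, so x IS a limit point.
  x = 48: open {47, 48} ∋ x has {47, 48} ∩ (A ∖ {48}) = ∅, so x is NOT a limit point.
  x = 49: open {49} ∋ x has {49} ∩ (A ∖ {49}) = ∅, so x is NOT a limit point.
Collecting: A' = {46, 47}.


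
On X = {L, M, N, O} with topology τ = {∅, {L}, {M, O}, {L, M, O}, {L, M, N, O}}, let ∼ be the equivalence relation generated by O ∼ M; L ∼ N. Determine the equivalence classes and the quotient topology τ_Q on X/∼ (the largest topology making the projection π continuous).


X/∼ = {[L=N], [M=O]}; |τ_Q| = 3.

Equivalence classes: [L=N], [M=O].
Quotient map π: X → X/∼ sends L ↦ [L=N], M ↦ [M=O], N ↦ [L=N], O ↦ [M=O].
For each subset V ⊆ X/∼, compute π^{-1}(V) ⊆ X and check whether π^{-1}(V) ∈ τ. V is open in τ_Q iff π^{-1}(V) ∈ τ.
  V = {}: π^{-1}(V) = ∅ ∈ τ ✓.
  V = {[L=N]}: π^{-1}(V) = {L, N} ∉ τ ✗.
  V = {[M=O]}: π^{-1}(V) = {M, O} ∈ τ ✓.
  V = {[L=N], [M=O]}: π^{-1}(V) = {L, M, N, O} ∈ τ ✓.
Open sets in the quotient: τ_Q = {{}, {[M=O]}, {[L=N], [M=O]}} (3 elements).


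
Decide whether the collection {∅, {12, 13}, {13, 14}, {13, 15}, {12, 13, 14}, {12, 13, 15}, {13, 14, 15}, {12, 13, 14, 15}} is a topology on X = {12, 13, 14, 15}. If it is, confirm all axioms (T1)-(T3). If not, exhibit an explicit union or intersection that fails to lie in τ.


τ is NOT a topology on X.

Axiom (T1): ∅ ∈ τ? Yes; X ∈ τ? Yes.
Axiom (T2/T3): check pairwise unions and intersections of members of τ.
Counterexample for (T3): {12, 13} ∩ {13, 14} = {13} ∉ τ. Therefore τ is NOT a topology.


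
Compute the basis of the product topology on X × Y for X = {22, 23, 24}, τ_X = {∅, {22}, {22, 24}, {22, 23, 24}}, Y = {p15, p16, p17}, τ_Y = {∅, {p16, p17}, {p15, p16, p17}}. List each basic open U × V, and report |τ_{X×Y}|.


Basis B = {∅ × ∅, {22} × {p16, p17}, {22} × {p15, p16, p17}, {22, 24} × {p16, p17}, {22, 24} × {p15, p16, p17}, {22, 23, 24} × {p16, p17}, {22, 23, 24} × {p15, p16, p17}}; |τ_{X×Y}| = 10.

Enumerate products U × V with U ∈ τ_X, V ∈ τ_Y (deduplicated):
  ∅ × ∅ = {} (∅)
  {22} × {p16, p17} = {(22,p16), (22,p17)}
  {22} × {p15, p16, p17} = {(22,p15), (22,p16), (22,p17)}
  {22, 24} × {p16, p17} = {(22,p16), (22,p17), (24,p16), (24,p17)}
  {22, 24} × {p15, p16, p17} = {(22,p15), (22,p16), (22,p17), (24,p15), (24,p16), (24,p17)}
  {22, 23, 24} × {p16, p17} = {(22,p16), (22,p17), (23,p16), (23,p17), (24,p16), (24,p17)}
  {22, 23, 24} × {p15, p16, p17} = {(22,p15), (22,p16), (22,p17), (23,p15), (23,p16), (23,p17), (24,p15), (24,p16), (24,p17)}
These 7 distinct sets form the basis B.
Close under arbitrary unions to get τ_{X×Y}; counting gives |τ_{X×Y}| = 10.


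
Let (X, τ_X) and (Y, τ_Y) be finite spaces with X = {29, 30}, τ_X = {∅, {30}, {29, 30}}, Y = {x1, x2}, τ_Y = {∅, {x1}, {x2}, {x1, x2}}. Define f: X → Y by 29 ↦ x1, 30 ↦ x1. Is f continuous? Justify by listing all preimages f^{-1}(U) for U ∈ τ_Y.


f IS continuous.

Compute f^{-1}(U) for each U ∈ τ_Y:
  U = ∅: f^{-1}(U) = ∅ ∈ τ_X ✓.
  U = {x1}: f^{-1}(U) = {29, 30} ∈ τ_X ✓.
  U = {x2}: f^{-1}(U) = ∅ ∈ τ_X ✓.
  U = {x1, x2}: f^{-1}(U) = {29, 30} ∈ τ_X ✓.
Every preimage lies in τ_X, so f IS continuous.


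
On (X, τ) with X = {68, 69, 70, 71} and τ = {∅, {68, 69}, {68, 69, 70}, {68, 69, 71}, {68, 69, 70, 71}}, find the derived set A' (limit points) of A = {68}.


A' = {69, 70, 71}

For each x ∈ X, list the open sets U ∈ τ with x ∈ U, then check whether U ∩ (A ∖ {x}) ≠ ∅ for every such U.
  x = 68: open {68, 69} ∋ x has {68, 69} ∩ (A ∖ {68}) = ∅, so x is NOT a limit point.
  x = 69: opens ∋ x are {68, 69}, {68, 69, 70}, {68, 69, 71}, {68, 69, 70, 71}; each meets A ∖ {69}, so x IS a limit point.
  x = 70: opens ∋ x are {68, 69, 70}, {68, 69, 70, 71}; each meets A ∖ {70}, so x IS a limit point.
  x = 71: opens ∋ x are {68, 69, 71}, {68, 69, 70, 71}; each meets A ∖ {71}, so x IS a limit point.
Collecting: A' = {69, 70, 71}.


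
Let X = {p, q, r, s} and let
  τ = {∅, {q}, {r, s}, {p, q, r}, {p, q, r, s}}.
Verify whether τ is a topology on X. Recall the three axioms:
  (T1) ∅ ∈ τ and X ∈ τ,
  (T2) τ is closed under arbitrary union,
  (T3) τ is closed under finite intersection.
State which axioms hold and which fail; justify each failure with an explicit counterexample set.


τ is NOT a topology on X.

Axiom (T1): ∅ ∈ τ? Yes; X ∈ τ? Yes.
Axiom (T2/T3): check pairwise unions and intersections of members of τ.
Counterexample for (T2): {q} ∪ {r, s} = {q, r, s} ∉ τ. Therefore τ is NOT a topology.


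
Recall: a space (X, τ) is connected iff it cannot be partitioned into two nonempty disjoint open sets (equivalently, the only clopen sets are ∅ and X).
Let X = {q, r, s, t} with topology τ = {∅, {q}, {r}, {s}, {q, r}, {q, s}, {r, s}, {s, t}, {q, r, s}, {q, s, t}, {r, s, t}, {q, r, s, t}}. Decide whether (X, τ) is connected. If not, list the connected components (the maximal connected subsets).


(X, τ) is disconnected; components = [{q}, {r}, {s, t}].

Find clopen sets (U ∈ τ with X ∖ U ∈ τ):
  U = ∅, X ∖ U = {q, r, s, t} — both open, so U is clopen.
  U = {q}, X ∖ U = {r, s, t} — both open, so U is clopen.
  U = {r}, X ∖ U = {q, s, t} — both open, so U is clopen.
  U = {q, r}, X ∖ U = {s, t} — both open, so U is clopen.
  U = {s, t}, X ∖ U = {q, r} — both open, so U is clopen.
  U = {q, s, t}, X ∖ U = {r} — both open, so U is clopen.
  U = {r, s, t}, X ∖ U = {q} — both open, so U is clopen.
  U = {q, r, s, t}, X ∖ U = ∅ — both open, so U is clopen.
Nontrivial clopen(s) exist: e.g. {q}. So (X, τ) is disconnected.
Compute connected components by grouping points that agree on all clopens:
  component: {q}
  component: {r}
  component: {s, t}


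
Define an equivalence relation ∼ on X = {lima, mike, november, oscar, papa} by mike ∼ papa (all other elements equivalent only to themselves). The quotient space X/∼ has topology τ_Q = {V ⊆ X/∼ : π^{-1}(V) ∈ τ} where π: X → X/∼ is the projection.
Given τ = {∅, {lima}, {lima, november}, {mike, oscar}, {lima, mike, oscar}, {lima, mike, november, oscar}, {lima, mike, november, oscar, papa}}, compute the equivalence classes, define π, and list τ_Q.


X/∼ = {[lima], [mike=papa], [november], [oscar]}; |τ_Q| = 4.

Equivalence classes: [lima], [mike=papa], [november], [oscar].
Quotient map π: X → X/∼ sends lima ↦ [lima], mike ↦ [mike=papa], november ↦ [november], oscar ↦ [oscar], papa ↦ [mike=papa].
For each subset V ⊆ X/∼, compute π^{-1}(V) ⊆ X and check whether π^{-1}(V) ∈ τ. V is open in τ_Q iff π^{-1}(V) ∈ τ.
  V = {}: π^{-1}(V) = ∅ ∈ τ ✓.
  V = {[lima]}: π^{-1}(V) = {lima} ∈ τ ✓.
  V = {[mike=papa]}: π^{-1}(V) = {mike, papa} ∉ τ ✗.
  V = {[lima], [mike=papa]}: π^{-1}(V) = {lima, mike, papa} ∉ τ ✗.
  V = {[november]}: π^{-1}(V) = {november} ∉ τ ✗.
  V = {[lima], [november]}: π^{-1}(V) = {lima, november} ∈ τ ✓.
  V = {[mike=papa], [november]}: π^{-1}(V) = {mike, november, papa} ∉ τ ✗.
  V = {[lima], [mike=papa], [november]}: π^{-1}(V) = {lima, mike, november, papa} ∉ τ ✗.
  V = {[oscar]}: π^{-1}(V) = {oscar} ∉ τ ✗.
  V = {[lima], [oscar]}: π^{-1}(V) = {lima, oscar} ∉ τ ✗.
  V = {[mike=papa], [oscar]}: π^{-1}(V) = {mike, oscar, papa} ∉ τ ✗.
  V = {[lima], [mike=papa], [oscar]}: π^{-1}(V) = {lima, mike, oscar, papa} ∉ τ ✗.
  V = {[november], [oscar]}: π^{-1}(V) = {november, oscar} ∉ τ ✗.
  V = {[lima], [november], [oscar]}: π^{-1}(V) = {lima, november, oscar} ∉ τ ✗.
  V = {[mike=papa], [november], [oscar]}: π^{-1}(V) = {mike, november, oscar, papa} ∉ τ ✗.
  V = {[lima], [mike=papa], [november], [oscar]}: π^{-1}(V) = {lima, mike, november, oscar, papa} ∈ τ ✓.
Open sets in the quotient: τ_Q = {{}, {[lima]}, {[lima], [november]}, {[lima], [mike=papa], [november], [oscar]}} (4 elements).


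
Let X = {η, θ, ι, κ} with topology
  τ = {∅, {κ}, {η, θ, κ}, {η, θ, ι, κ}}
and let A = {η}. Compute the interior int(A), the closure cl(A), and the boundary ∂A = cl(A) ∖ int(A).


int(A) = ∅, cl(A) = {η, θ, ι}, ∂A = {η, θ, ι}.

Closed sets in (X, τ) are complements of opens:
  closed(X, τ) = {∅, {ι}, {η, θ, ι}, {η, θ, ι, κ}}.
int(A) = ⋃ {U ∈ τ : U ⊆ A}. Opens contained in A: ∅.
Taking the union of these: int(A) = ∅.
cl(A) = ⋂ {C closed : A ⊆ C}. Closed sets containing A: {η, θ, ι}, {η, θ, ι, κ}.
Intersecting these: cl(A) = {η, θ, ι}.
∂A = cl(A) ∖ int(A) = {η, θ, ι} ∖ ∅ = {η, θ, ι}.


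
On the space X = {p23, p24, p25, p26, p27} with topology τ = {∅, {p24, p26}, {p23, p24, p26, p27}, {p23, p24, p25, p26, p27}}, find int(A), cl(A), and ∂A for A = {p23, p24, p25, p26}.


int(A) = {p24, p26}, cl(A) = {p23, p24, p25, p26, p27}, ∂A = {p23, p25, p27}.

Closed sets in (X, τ) are complements of opens:
  closed(X, τ) = {∅, {p25}, {p23, p25, p27}, {p23, p24, p25, p26, p27}}.
int(A) = ⋃ {U ∈ τ : U ⊆ A}. Opens contained in A: ∅, {p24, p26}.
Taking the union of these: int(A) = {p24, p26}.
cl(A) = ⋂ {C closed : A ⊆ C}. Closed sets containing A: {p23, p24, p25, p26, p27}.
Intersecting these: cl(A) = {p23, p24, p25, p26, p27}.
∂A = cl(A) ∖ int(A) = {p23, p24, p25, p26, p27} ∖ {p24, p26} = {p23, p25, p27}.


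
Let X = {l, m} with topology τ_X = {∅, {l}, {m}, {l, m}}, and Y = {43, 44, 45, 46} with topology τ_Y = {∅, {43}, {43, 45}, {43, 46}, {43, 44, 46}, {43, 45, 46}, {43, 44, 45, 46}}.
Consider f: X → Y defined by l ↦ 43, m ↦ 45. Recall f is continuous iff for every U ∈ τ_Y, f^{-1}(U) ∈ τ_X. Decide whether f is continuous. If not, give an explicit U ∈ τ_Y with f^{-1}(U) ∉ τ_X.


f IS continuous.

Compute f^{-1}(U) for each U ∈ τ_Y:
  U = ∅: f^{-1}(U) = ∅ ∈ τ_X ✓.
  U = {43}: f^{-1}(U) = {l} ∈ τ_X ✓.
  U = {43, 45}: f^{-1}(U) = {l, m} ∈ τ_X ✓.
  U = {43, 46}: f^{-1}(U) = {l} ∈ τ_X ✓.
  U = {43, 44, 46}: f^{-1}(U) = {l} ∈ τ_X ✓.
  U = {43, 45, 46}: f^{-1}(U) = {l, m} ∈ τ_X ✓.
  U = {43, 44, 45, 46}: f^{-1}(U) = {l, m} ∈ τ_X ✓.
Every preimage lies in τ_X, so f IS continuous.


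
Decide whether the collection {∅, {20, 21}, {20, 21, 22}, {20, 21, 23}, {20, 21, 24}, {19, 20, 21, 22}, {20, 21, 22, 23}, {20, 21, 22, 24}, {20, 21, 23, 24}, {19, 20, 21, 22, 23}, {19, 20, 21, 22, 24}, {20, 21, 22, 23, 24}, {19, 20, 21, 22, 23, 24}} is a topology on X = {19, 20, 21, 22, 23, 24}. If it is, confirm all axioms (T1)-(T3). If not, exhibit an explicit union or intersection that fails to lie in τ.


τ IS a topology on X.

Axiom (T1): ∅ ∈ τ? Yes; X ∈ τ? Yes.
Axiom (T2/T3): check pairwise unions and intersections of members of τ.
All pairwise intersections and unions checked — each lies in τ. Therefore τ satisfies (T1), (T2), (T3): it IS a topology on X.


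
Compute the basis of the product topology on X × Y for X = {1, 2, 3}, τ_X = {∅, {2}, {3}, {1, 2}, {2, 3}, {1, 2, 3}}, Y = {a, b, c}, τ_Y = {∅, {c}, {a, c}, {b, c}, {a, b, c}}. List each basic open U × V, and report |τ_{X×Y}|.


Basis B = {∅ × ∅, {2} × {c}, {3} × {c}, {1, 2} × {c}, {2} × {a, c}, {2} × {b, c}, {2, 3} × {c}, {3} × {a, c}, {3} × {b, c}, {1, 2, 3} × {c}, {2} × {a, b, c}, {3} × {a, b, c}, {1, 2} × {a, c}, {1, 2} × {b, c}, {2, 3} × {a, c}, {2, 3} × {b, c}, {1, 2} × {a, b, c}, {1, 2, 3} × {a, c}, {1, 2, 3} × {b, c}, {2, 3} × {a, b, c}, {1, 2, 3} × {a, b, c}}; |τ_{X×Y}| = 70.

Enumerate products U × V with U ∈ τ_X, V ∈ τ_Y (deduplicated):
  ∅ × ∅ = {} (∅)
  {2} × {c} = {(2,c)}
  {3} × {c} = {(3,c)}
  {1, 2} × {c} = {(1,c), (2,c)}
  {2} × {a, c} = {(2,a), (2,c)}
  {2} × {b, c} = {(2,b), (2,c)}
  {2, 3} × {c} = {(2,c), (3,c)}
  {3} × {a, c} = {(3,a), (3,c)}
  {3} × {b, c} = {(3,b), (3,c)}
  {1, 2, 3} × {c} = {(1,c), (2,c), (3,c)}
  {2} × {a, b, c} = {(2,a), (2,b), (2,c)}
  {3} × {a, b, c} = {(3,a), (3,b), (3,c)}
  {1, 2} × {a, c} = {(1,a), (1,c), (2,a), (2,c)}
  {1, 2} × {b, c} = {(1,b), (1,c), (2,b), (2,c)}
  {2, 3} × {a, c} = {(2,a), (2,c), (3,a), (3,c)}
  {2, 3} × {b, c} = {(2,b), (2,c), (3,b), (3,c)}
  {1, 2} × {a, b, c} = {(1,a), (1,b), (1,c), (2,a), (2,b), (2,c)}
  {1, 2, 3} × {a, c} = {(1,a), (1,c), (2,a), (2,c), (3,a), (3,c)}
  {1, 2, 3} × {b, c} = {(1,b), (1,c), (2,b), (2,c), (3,b), (3,c)}
  {2, 3} × {a, b, c} = {(2,a), (2,b), (2,c), (3,a), (3,b), (3,c)}
  {1, 2, 3} × {a, b, c} = {(1,a), (1,b), (1,c), (2,a), (2,b), (2,c), (3,a), (3,b), (3,c)}
These 21 distinct sets form the basis B.
Close under arbitrary unions to get τ_{X×Y}; counting gives |τ_{X×Y}| = 70.


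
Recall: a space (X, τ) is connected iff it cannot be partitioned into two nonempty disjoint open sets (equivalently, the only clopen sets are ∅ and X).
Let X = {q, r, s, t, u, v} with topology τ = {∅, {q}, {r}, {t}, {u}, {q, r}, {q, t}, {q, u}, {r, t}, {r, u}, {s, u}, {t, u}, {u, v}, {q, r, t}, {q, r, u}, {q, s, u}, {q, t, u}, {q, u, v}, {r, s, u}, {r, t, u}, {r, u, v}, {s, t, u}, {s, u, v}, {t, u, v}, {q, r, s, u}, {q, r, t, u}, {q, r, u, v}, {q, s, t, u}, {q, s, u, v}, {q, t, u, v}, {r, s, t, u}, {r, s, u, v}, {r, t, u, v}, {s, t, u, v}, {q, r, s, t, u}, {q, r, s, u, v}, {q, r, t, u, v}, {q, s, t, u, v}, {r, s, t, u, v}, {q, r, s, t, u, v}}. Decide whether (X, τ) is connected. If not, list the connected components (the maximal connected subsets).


(X, τ) is disconnected; components = [{q}, {r}, {t}, {s, u, v}].

Find clopen sets (U ∈ τ with X ∖ U ∈ τ):
  U = ∅, X ∖ U = {q, r, s, t, u, v} — both open, so U is clopen.
  U = {q}, X ∖ U = {r, s, t, u, v} — both open, so U is clopen.
  U = {r}, X ∖ U = {q, s, t, u, v} — both open, so U is clopen.
  U = {t}, X ∖ U = {q, r, s, u, v} — both open, so U is clopen.
  U = {q, r}, X ∖ U = {s, t, u, v} — both open, so U is clopen.
  U = {q, t}, X ∖ U = {r, s, u, v} — both open, so U is clopen.
  U = {r, t}, X ∖ U = {q, s, u, v} — both open, so U is clopen.
  U = {q, r, t}, X ∖ U = {s, u, v} — both open, so U is clopen.
  U = {s, u, v}, X ∖ U = {q, r, t} — both open, so U is clopen.
  U = {q, s, u, v}, X ∖ U = {r, t} — both open, so U is clopen.
  U = {r, s, u, v}, X ∖ U = {q, t} — both open, so U is clopen.
  U = {s, t, u, v}, X ∖ U = {q, r} — both open, so U is clopen.
  U = {q, r, s, u, v}, X ∖ U = {t} — both open, so U is clopen.
  U = {q, s, t, u, v}, X ∖ U = {r} — both open, so U is clopen.
  U = {r, s, t, u, v}, X ∖ U = {q} — both open, so U is clopen.
  U = {q, r, s, t, u, v}, X ∖ U = ∅ — both open, so U is clopen.
Nontrivial clopen(s) exist: e.g. {t}. So (X, τ) is disconnected.
Compute connected components by grouping points that agree on all clopens:
  component: {q}
  component: {r}
  component: {t}
  component: {s, u, v}


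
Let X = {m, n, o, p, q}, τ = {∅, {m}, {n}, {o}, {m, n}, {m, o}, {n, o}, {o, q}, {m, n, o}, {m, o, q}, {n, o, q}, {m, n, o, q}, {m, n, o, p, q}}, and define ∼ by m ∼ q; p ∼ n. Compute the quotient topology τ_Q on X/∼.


X/∼ = {[m=q], [n=p], [o]}; |τ_Q| = 4.

Equivalence classes: [m=q], [n=p], [o].
Quotient map π: X → X/∼ sends m ↦ [m=q], n ↦ [n=p], o ↦ [o], p ↦ [n=p], q ↦ [m=q].
For each subset V ⊆ X/∼, compute π^{-1}(V) ⊆ X and check whether π^{-1}(V) ∈ τ. V is open in τ_Q iff π^{-1}(V) ∈ τ.
  V = {}: π^{-1}(V) = ∅ ∈ τ ✓.
  V = {[m=q]}: π^{-1}(V) = {m, q} ∉ τ ✗.
  V = {[n=p]}: π^{-1}(V) = {n, p} ∉ τ ✗.
  V = {[m=q], [n=p]}: π^{-1}(V) = {m, n, p, q} ∉ τ ✗.
  V = {[o]}: π^{-1}(V) = {o} ∈ τ ✓.
  V = {[m=q], [o]}: π^{-1}(V) = {m, o, q} ∈ τ ✓.
  V = {[n=p], [o]}: π^{-1}(V) = {n, o, p} ∉ τ ✗.
  V = {[m=q], [n=p], [o]}: π^{-1}(V) = {m, n, o, p, q} ∈ τ ✓.
Open sets in the quotient: τ_Q = {{}, {[o]}, {[m=q], [o]}, {[m=q], [n=p], [o]}} (4 elements).


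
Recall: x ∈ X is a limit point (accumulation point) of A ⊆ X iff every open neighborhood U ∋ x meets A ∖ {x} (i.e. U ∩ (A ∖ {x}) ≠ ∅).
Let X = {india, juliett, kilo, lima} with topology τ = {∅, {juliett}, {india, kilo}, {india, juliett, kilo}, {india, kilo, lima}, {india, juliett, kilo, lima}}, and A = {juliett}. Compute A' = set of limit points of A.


A' = ∅

For each x ∈ X, list the open sets U ∈ τ with x ∈ U, then check whether U ∩ (A ∖ {x}) ≠ ∅ for every such U.
  x = india: open {india, kilo} ∋ x has {india, kilo} ∩ (A ∖ {india}) = ∅, so x is NOT a limit point.
  x = juliett: open {juliett} ∋ x has {juliett} ∩ (A ∖ {juliett}) = ∅, so x is NOT a limit point.
  x = kilo: open {india, kilo} ∋ x has {india, kilo} ∩ (A ∖ {kilo}) = ∅, so x is NOT a limit point.
  x = lima: open {india, kilo, lima} ∋ x has {india, kilo, lima} ∩ (A ∖ {lima}) = ∅, so x is NOT a limit point.
Collecting: A' = ∅.


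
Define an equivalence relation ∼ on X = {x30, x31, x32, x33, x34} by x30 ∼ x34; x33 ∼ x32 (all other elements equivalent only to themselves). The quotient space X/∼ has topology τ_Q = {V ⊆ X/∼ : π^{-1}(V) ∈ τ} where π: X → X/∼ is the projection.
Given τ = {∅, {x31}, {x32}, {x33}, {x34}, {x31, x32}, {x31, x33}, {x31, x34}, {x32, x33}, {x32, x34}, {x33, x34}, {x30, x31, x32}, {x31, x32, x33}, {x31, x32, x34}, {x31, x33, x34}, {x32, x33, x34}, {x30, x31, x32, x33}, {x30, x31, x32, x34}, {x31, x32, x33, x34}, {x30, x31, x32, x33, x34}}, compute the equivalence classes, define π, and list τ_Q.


X/∼ = {[x30=x34], [x31], [x32=x33]}; |τ_Q| = 5.

Equivalence classes: [x30=x34], [x31], [x32=x33].
Quotient map π: X → X/∼ sends x30 ↦ [x30=x34], x31 ↦ [x31], x32 ↦ [x32=x33], x33 ↦ [x32=x33], x34 ↦ [x30=x34].
For each subset V ⊆ X/∼, compute π^{-1}(V) ⊆ X and check whether π^{-1}(V) ∈ τ. V is open in τ_Q iff π^{-1}(V) ∈ τ.
  V = {}: π^{-1}(V) = ∅ ∈ τ ✓.
  V = {[x30=x34]}: π^{-1}(V) = {x30, x34} ∉ τ ✗.
  V = {[x31]}: π^{-1}(V) = {x31} ∈ τ ✓.
  V = {[x30=x34], [x31]}: π^{-1}(V) = {x30, x31, x34} ∉ τ ✗.
  V = {[x32=x33]}: π^{-1}(V) = {x32, x33} ∈ τ ✓.
  V = {[x30=x34], [x32=x33]}: π^{-1}(V) = {x30, x32, x33, x34} ∉ τ ✗.
  V = {[x31], [x32=x33]}: π^{-1}(V) = {x31, x32, x33} ∈ τ ✓.
  V = {[x30=x34], [x31], [x32=x33]}: π^{-1}(V) = {x30, x31, x32, x33, x34} ∈ τ ✓.
Open sets in the quotient: τ_Q = {{}, {[x31]}, {[x32=x33]}, {[x31], [x32=x33]}, {[x30=x34], [x31], [x32=x33]}} (5 elements).


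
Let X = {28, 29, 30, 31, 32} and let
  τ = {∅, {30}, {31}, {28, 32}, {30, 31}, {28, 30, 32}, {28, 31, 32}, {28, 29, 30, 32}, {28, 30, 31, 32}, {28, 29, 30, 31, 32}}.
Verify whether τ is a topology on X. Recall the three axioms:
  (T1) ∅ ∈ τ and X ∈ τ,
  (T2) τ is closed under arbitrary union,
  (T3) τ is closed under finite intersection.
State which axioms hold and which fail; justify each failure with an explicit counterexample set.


τ IS a topology on X.

Axiom (T1): ∅ ∈ τ? Yes; X ∈ τ? Yes.
Axiom (T2/T3): check pairwise unions and intersections of members of τ.
All pairwise intersections and unions checked — each lies in τ. Therefore τ satisfies (T1), (T2), (T3): it IS a topology on X.


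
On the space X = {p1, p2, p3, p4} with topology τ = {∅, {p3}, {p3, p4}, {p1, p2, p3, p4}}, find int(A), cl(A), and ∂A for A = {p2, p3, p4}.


int(A) = {p3, p4}, cl(A) = {p1, p2, p3, p4}, ∂A = {p1, p2}.

Closed sets in (X, τ) are complements of opens:
  closed(X, τ) = {∅, {p1, p2}, {p1, p2, p4}, {p1, p2, p3, p4}}.
int(A) = ⋃ {U ∈ τ : U ⊆ A}. Opens contained in A: ∅, {p3}, {p3, p4}.
Taking the union of these: int(A) = {p3, p4}.
cl(A) = ⋂ {C closed : A ⊆ C}. Closed sets containing A: {p1, p2, p3, p4}.
Intersecting these: cl(A) = {p1, p2, p3, p4}.
∂A = cl(A) ∖ int(A) = {p1, p2, p3, p4} ∖ {p3, p4} = {p1, p2}.


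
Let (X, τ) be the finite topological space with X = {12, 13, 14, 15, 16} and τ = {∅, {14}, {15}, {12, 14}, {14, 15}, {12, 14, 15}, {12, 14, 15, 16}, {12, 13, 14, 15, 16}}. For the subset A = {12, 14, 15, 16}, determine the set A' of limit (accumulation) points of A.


A' = {12, 13, 16}

For each x ∈ X, list the open sets U ∈ τ with x ∈ U, then check whether U ∩ (A ∖ {x}) ≠ ∅ for every such U.
  x = 12: opens ∋ x are {12, 14}, {12, 14, 15}, {12, 14, 15, 16}, {12, 13, 14, 15, 16}; each meets A ∖ {12}, so x IS a limit point.
  x = 13: opens ∋ x are {12, 13, 14, 15, 16}; each meets A ∖ {13}, so x IS a limit point.
  x = 14: open {14} ∋ x has {14} ∩ (A ∖ {14}) = ∅, so x is NOT a limit point.
  x = 15: open {15} ∋ x has {15} ∩ (A ∖ {15}) = ∅, so x is NOT a limit point.
  x = 16: opens ∋ x are {12, 14, 15, 16}, {12, 13, 14, 15, 16}; each meets A ∖ {16}, so x IS a limit point.
Collecting: A' = {12, 13, 16}.


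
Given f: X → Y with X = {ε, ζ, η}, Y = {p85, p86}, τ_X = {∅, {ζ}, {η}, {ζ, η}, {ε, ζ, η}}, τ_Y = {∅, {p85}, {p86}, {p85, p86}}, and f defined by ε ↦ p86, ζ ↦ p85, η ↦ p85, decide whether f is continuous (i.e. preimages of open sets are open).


f is NOT continuous.

Compute f^{-1}(U) for each U ∈ τ_Y:
  U = ∅: f^{-1}(U) = ∅ ∈ τ_X ✓.
  U = {p85}: f^{-1}(U) = {ζ, η} ∈ τ_X ✓.
  U = {p86}: f^{-1}(U) = {ε} ∉ τ_X ✗.
  U = {p85, p86}: f^{-1}(U) = {ε, ζ, η} ∈ τ_X ✓.
Found U = {p86} with f^{-1}(U) = {ε} not in τ_X. Therefore f is NOT continuous.


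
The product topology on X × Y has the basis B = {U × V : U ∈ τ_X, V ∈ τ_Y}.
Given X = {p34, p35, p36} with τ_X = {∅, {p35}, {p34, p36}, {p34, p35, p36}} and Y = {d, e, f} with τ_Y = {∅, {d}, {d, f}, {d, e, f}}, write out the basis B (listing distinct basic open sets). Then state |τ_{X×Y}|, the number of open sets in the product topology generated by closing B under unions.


Basis B = {∅ × ∅, {p35} × {d}, {p34, p36} × {d}, {p35} × {d, f}, {p34, p35, p36} × {d}, {p35} × {d, e, f}, {p34, p36} × {d, f}, {p34, p36} × {d, e, f}, {p34, p35, p36} × {d, f}, {p34, p35, p36} × {d, e, f}}; |τ_{X×Y}| = 16.

Enumerate products U × V with U ∈ τ_X, V ∈ τ_Y (deduplicated):
  ∅ × ∅ = {} (∅)
  {p35} × {d} = {(p35,d)}
  {p34, p36} × {d} = {(p34,d), (p36,d)}
  {p35} × {d, f} = {(p35,d), (p35,f)}
  {p34, p35, p36} × {d} = {(p34,d), (p35,d), (p36,d)}
  {p35} × {d, e, f} = {(p35,d), (p35,e), (p35,f)}
  {p34, p36} × {d, f} = {(p34,d), (p34,f), (p36,d), (p36,f)}
  {p34, p36} × {d, e, f} = {(p34,d), (p34,e), (p34,f), (p36,d), (p36,e), (p36,f)}
  {p34, p35, p36} × {d, f} = {(p34,d), (p34,f), (p35,d), (p35,f), (p36,d), (p36,f)}
  {p34, p35, p36} × {d, e, f} = {(p34,d), (p34,e), (p34,f), (p35,d), (p35,e), (p35,f), (p36,d), (p36,e), (p36,f)}
These 10 distinct sets form the basis B.
Close under arbitrary unions to get τ_{X×Y}; counting gives |τ_{X×Y}| = 16.


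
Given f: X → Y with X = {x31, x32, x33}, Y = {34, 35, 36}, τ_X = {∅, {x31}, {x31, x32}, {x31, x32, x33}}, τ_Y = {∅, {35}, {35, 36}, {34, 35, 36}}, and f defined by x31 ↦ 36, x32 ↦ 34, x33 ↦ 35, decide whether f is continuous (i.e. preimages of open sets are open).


f is NOT continuous.

Compute f^{-1}(U) for each U ∈ τ_Y:
  U = ∅: f^{-1}(U) = ∅ ∈ τ_X ✓.
  U = {35}: f^{-1}(U) = {x33} ∉ τ_X ✗.
  U = {35, 36}: f^{-1}(U) = {x31, x33} ∉ τ_X ✗.
  U = {34, 35, 36}: f^{-1}(U) = {x31, x32, x33} ∈ τ_X ✓.
Found U = {35} with f^{-1}(U) = {x33} not in τ_X. Therefore f is NOT continuous.


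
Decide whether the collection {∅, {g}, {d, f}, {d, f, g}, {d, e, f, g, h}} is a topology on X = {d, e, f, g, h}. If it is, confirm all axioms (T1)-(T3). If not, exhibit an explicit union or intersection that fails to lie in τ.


τ IS a topology on X.

Axiom (T1): ∅ ∈ τ? Yes; X ∈ τ? Yes.
Axiom (T2/T3): check pairwise unions and intersections of members of τ.
All pairwise intersections and unions checked — each lies in τ. Therefore τ satisfies (T1), (T2), (T3): it IS a topology on X.


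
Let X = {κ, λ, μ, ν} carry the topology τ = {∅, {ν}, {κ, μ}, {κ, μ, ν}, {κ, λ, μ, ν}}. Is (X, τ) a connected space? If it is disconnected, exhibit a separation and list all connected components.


(X, τ) is connected.

Find clopen sets (U ∈ τ with X ∖ U ∈ τ):
  U = ∅, X ∖ U = {κ, λ, μ, ν} — both open, so U is clopen.
  U = {κ, λ, μ, ν}, X ∖ U = ∅ — both open, so U is clopen.
Only trivial clopens (∅ and X) exist, so (X, τ) is connected.
Compute connected components by grouping points that agree on all clopens:
  component: {κ, λ, μ, ν}


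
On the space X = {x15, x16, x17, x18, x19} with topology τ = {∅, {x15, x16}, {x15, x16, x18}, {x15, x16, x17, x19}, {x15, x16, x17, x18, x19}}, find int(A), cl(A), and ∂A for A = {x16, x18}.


int(A) = ∅, cl(A) = {x15, x16, x17, x18, x19}, ∂A = {x15, x16, x17, x18, x19}.

Closed sets in (X, τ) are complements of opens:
  closed(X, τ) = {∅, {x18}, {x17, x19}, {x17, x18, x19}, {x15, x16, x17, x18, x19}}.
int(A) = ⋃ {U ∈ τ : U ⊆ A}. Opens contained in A: ∅.
Taking the union of these: int(A) = ∅.
cl(A) = ⋂ {C closed : A ⊆ C}. Closed sets containing A: {x15, x16, x17, x18, x19}.
Intersecting these: cl(A) = {x15, x16, x17, x18, x19}.
∂A = cl(A) ∖ int(A) = {x15, x16, x17, x18, x19} ∖ ∅ = {x15, x16, x17, x18, x19}.


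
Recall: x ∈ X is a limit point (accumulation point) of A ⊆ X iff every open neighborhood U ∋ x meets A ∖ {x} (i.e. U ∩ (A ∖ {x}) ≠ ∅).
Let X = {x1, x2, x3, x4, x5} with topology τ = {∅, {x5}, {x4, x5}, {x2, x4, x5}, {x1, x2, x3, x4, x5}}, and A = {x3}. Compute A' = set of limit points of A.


A' = {x1}

For each x ∈ X, list the open sets U ∈ τ with x ∈ U, then check whether U ∩ (A ∖ {x}) ≠ ∅ for every such U.
  x = x1: opens ∋ x are {x1, x2, x3, x4, x5}; each meets A ∖ {x1}, so x IS a limit point.
  x = x2: open {x2, x4, x5} ∋ x has {x2, x4, x5} ∩ (A ∖ {x2}) = ∅, so x is NOT a limit point.
  x = x3: open {x1, x2, x3, x4, x5} ∋ x has {x1, x2, x3, x4, x5} ∩ (A ∖ {x3}) = ∅, so x is NOT a limit point.
  x = x4: open {x4, x5} ∋ x has {x4, x5} ∩ (A ∖ {x4}) = ∅, so x is NOT a limit point.
  x = x5: open {x5} ∋ x has {x5} ∩ (A ∖ {x5}) = ∅, so x is NOT a limit point.
Collecting: A' = {x1}.


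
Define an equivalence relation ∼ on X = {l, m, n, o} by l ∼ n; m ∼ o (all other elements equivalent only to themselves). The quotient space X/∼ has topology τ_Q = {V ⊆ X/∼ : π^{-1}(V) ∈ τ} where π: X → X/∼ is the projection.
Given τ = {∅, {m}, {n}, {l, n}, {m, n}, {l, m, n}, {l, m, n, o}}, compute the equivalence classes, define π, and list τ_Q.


X/∼ = {[l=n], [m=o]}; |τ_Q| = 3.

Equivalence classes: [l=n], [m=o].
Quotient map π: X → X/∼ sends l ↦ [l=n], m ↦ [m=o], n ↦ [l=n], o ↦ [m=o].
For each subset V ⊆ X/∼, compute π^{-1}(V) ⊆ X and check whether π^{-1}(V) ∈ τ. V is open in τ_Q iff π^{-1}(V) ∈ τ.
  V = {}: π^{-1}(V) = ∅ ∈ τ ✓.
  V = {[l=n]}: π^{-1}(V) = {l, n} ∈ τ ✓.
  V = {[m=o]}: π^{-1}(V) = {m, o} ∉ τ ✗.
  V = {[l=n], [m=o]}: π^{-1}(V) = {l, m, n, o} ∈ τ ✓.
Open sets in the quotient: τ_Q = {{}, {[l=n]}, {[l=n], [m=o]}} (3 elements).


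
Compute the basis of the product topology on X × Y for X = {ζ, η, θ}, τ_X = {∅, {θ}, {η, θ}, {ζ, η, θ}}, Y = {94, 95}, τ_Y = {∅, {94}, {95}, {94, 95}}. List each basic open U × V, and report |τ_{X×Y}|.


Basis B = {∅ × ∅, {θ} × {94}, {θ} × {95}, {η, θ} × {94}, {η, θ} × {95}, {θ} × {94, 95}, {ζ, η, θ} × {94}, {ζ, η, θ} × {95}, {η, θ} × {94, 95}, {ζ, η, θ} × {94, 95}}; |τ_{X×Y}| = 16.

Enumerate products U × V with U ∈ τ_X, V ∈ τ_Y (deduplicated):
  ∅ × ∅ = {} (∅)
  {θ} × {94} = {(θ,94)}
  {θ} × {95} = {(θ,95)}
  {η, θ} × {94} = {(η,94), (θ,94)}
  {η, θ} × {95} = {(η,95), (θ,95)}
  {θ} × {94, 95} = {(θ,94), (θ,95)}
  {ζ, η, θ} × {94} = {(ζ,94), (η,94), (θ,94)}
  {ζ, η, θ} × {95} = {(ζ,95), (η,95), (θ,95)}
  {η, θ} × {94, 95} = {(η,94), (η,95), (θ,94), (θ,95)}
  {ζ, η, θ} × {94, 95} = {(ζ,94), (ζ,95), (η,94), (η,95), (θ,94), (θ,95)}
These 10 distinct sets form the basis B.
Close under arbitrary unions to get τ_{X×Y}; counting gives |τ_{X×Y}| = 16.


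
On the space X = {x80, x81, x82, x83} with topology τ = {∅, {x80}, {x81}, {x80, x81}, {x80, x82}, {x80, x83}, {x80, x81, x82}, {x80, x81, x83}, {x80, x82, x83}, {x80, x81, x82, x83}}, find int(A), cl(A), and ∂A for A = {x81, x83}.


int(A) = {x81}, cl(A) = {x81, x83}, ∂A = {x83}.

Closed sets in (X, τ) are complements of opens:
  closed(X, τ) = {∅, {x81}, {x82}, {x83}, {x81, x82}, {x81, x83}, {x82, x83}, {x80, x82, x83}, {x81, x82, x83}, {x80, x81, x82, x83}}.
int(A) = ⋃ {U ∈ τ : U ⊆ A}. Opens contained in A: ∅, {x81}.
Taking the union of these: int(A) = {x81}.
cl(A) = ⋂ {C closed : A ⊆ C}. Closed sets containing A: {x81, x83}, {x81, x82, x83}, {x80, x81, x82, x83}.
Intersecting these: cl(A) = {x81, x83}.
∂A = cl(A) ∖ int(A) = {x81, x83} ∖ {x81} = {x83}.


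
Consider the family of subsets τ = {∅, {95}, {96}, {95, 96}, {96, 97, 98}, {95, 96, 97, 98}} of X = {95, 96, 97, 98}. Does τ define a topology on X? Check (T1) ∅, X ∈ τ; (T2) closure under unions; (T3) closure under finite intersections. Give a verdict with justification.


τ IS a topology on X.

Axiom (T1): ∅ ∈ τ? Yes; X ∈ τ? Yes.
Axiom (T2/T3): check pairwise unions and intersections of members of τ.
All pairwise intersections and unions checked — each lies in τ. Therefore τ satisfies (T1), (T2), (T3): it IS a topology on X.


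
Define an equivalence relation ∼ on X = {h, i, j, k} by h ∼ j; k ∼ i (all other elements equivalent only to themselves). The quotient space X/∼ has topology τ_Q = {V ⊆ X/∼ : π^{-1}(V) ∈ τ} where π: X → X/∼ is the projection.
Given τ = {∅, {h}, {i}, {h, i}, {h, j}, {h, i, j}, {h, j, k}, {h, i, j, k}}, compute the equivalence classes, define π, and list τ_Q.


X/∼ = {[h=j], [i=k]}; |τ_Q| = 3.

Equivalence classes: [h=j], [i=k].
Quotient map π: X → X/∼ sends h ↦ [h=j], i ↦ [i=k], j ↦ [h=j], k ↦ [i=k].
For each subset V ⊆ X/∼, compute π^{-1}(V) ⊆ X and check whether π^{-1}(V) ∈ τ. V is open in τ_Q iff π^{-1}(V) ∈ τ.
  V = {}: π^{-1}(V) = ∅ ∈ τ ✓.
  V = {[h=j]}: π^{-1}(V) = {h, j} ∈ τ ✓.
  V = {[i=k]}: π^{-1}(V) = {i, k} ∉ τ ✗.
  V = {[h=j], [i=k]}: π^{-1}(V) = {h, i, j, k} ∈ τ ✓.
Open sets in the quotient: τ_Q = {{}, {[h=j]}, {[h=j], [i=k]}} (3 elements).


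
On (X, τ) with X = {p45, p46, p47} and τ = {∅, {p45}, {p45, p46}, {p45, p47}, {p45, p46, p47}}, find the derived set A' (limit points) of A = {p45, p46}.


A' = {p46, p47}

For each x ∈ X, list the open sets U ∈ τ with x ∈ U, then check whether U ∩ (A ∖ {x}) ≠ ∅ for every such U.
  x = p45: open {p45} ∋ x has {p45} ∩ (A ∖ {p45}) = ∅, so x is NOT a limit point.
  x = p46: opens ∋ x are {p45, p46}, {p45, p46, p47}; each meets A ∖ {p46}, so x IS a limit point.
  x = p47: opens ∋ x are {p45, p47}, {p45, p46, p47}; each meets A ∖ {p47}, so x IS a limit point.
Collecting: A' = {p46, p47}.


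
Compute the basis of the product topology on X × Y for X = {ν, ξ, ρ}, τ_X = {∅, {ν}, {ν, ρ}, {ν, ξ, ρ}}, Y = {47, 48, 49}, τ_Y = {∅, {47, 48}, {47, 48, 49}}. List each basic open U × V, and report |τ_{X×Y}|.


Basis B = {∅ × ∅, {ν} × {47, 48}, {ν} × {47, 48, 49}, {ν, ρ} × {47, 48}, {ν, ρ} × {47, 48, 49}, {ν, ξ, ρ} × {47, 48}, {ν, ξ, ρ} × {47, 48, 49}}; |τ_{X×Y}| = 10.

Enumerate products U × V with U ∈ τ_X, V ∈ τ_Y (deduplicated):
  ∅ × ∅ = {} (∅)
  {ν} × {47, 48} = {(ν,47), (ν,48)}
  {ν} × {47, 48, 49} = {(ν,47), (ν,48), (ν,49)}
  {ν, ρ} × {47, 48} = {(ν,47), (ν,48), (ρ,47), (ρ,48)}
  {ν, ρ} × {47, 48, 49} = {(ν,47), (ν,48), (ν,49), (ρ,47), (ρ,48), (ρ,49)}
  {ν, ξ, ρ} × {47, 48} = {(ν,47), (ν,48), (ξ,47), (ξ,48), (ρ,47), (ρ,48)}
  {ν, ξ, ρ} × {47, 48, 49} = {(ν,47), (ν,48), (ν,49), (ξ,47), (ξ,48), (ξ,49), (ρ,47), (ρ,48), (ρ,49)}
These 7 distinct sets form the basis B.
Close under arbitrary unions to get τ_{X×Y}; counting gives |τ_{X×Y}| = 10.


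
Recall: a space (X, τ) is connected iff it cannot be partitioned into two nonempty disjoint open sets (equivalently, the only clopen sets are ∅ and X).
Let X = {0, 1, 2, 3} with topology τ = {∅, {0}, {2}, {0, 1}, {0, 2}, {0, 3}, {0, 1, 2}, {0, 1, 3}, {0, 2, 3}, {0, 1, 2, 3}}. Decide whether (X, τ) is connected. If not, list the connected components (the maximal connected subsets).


(X, τ) is disconnected; components = [{2}, {0, 1, 3}].

Find clopen sets (U ∈ τ with X ∖ U ∈ τ):
  U = ∅, X ∖ U = {0, 1, 2, 3} — both open, so U is clopen.
  U = {2}, X ∖ U = {0, 1, 3} — both open, so U is clopen.
  U = {0, 1, 3}, X ∖ U = {2} — both open, so U is clopen.
  U = {0, 1, 2, 3}, X ∖ U = ∅ — both open, so U is clopen.
Nontrivial clopen(s) exist: e.g. {2}. So (X, τ) is disconnected.
Compute connected components by grouping points that agree on all clopens:
  component: {2}
  component: {0, 1, 3}


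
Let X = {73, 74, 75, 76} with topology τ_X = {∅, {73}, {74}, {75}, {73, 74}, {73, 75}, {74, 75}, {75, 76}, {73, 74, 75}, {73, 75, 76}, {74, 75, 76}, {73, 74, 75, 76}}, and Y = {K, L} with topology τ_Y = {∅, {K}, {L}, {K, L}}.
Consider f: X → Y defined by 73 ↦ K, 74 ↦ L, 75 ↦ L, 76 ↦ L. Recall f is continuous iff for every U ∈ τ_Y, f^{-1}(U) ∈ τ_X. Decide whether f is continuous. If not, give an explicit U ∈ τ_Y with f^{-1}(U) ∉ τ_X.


f IS continuous.

Compute f^{-1}(U) for each U ∈ τ_Y:
  U = ∅: f^{-1}(U) = ∅ ∈ τ_X ✓.
  U = {K}: f^{-1}(U) = {73} ∈ τ_X ✓.
  U = {L}: f^{-1}(U) = {74, 75, 76} ∈ τ_X ✓.
  U = {K, L}: f^{-1}(U) = {73, 74, 75, 76} ∈ τ_X ✓.
Every preimage lies in τ_X, so f IS continuous.


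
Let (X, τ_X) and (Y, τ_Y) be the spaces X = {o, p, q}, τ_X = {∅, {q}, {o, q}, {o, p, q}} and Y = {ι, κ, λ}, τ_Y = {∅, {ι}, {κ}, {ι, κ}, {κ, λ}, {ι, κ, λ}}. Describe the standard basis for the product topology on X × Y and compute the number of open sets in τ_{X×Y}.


Basis B = {∅ × ∅, {q} × {ι}, {q} × {κ}, {o, q} × {ι}, {o, q} × {κ}, {q} × {ι, κ}, {q} × {κ, λ}, {o, p, q} × {ι}, {o, p, q} × {κ}, {q} × {ι, κ, λ}, {o, q} × {ι, κ}, {o, q} × {κ, λ}, {o, q} × {ι, κ, λ}, {o, p, q} × {ι, κ}, {o, p, q} × {κ, λ}, {o, p, q} × {ι, κ, λ}}; |τ_{X×Y}| = 40.

Enumerate products U × V with U ∈ τ_X, V ∈ τ_Y (deduplicated):
  ∅ × ∅ = {} (∅)
  {q} × {ι} = {(q,ι)}
  {q} × {κ} = {(q,κ)}
  {o, q} × {ι} = {(o,ι), (q,ι)}
  {o, q} × {κ} = {(o,κ), (q,κ)}
  {q} × {ι, κ} = {(q,ι), (q,κ)}
  {q} × {κ, λ} = {(q,κ), (q,λ)}
  {o, p, q} × {ι} = {(o,ι), (p,ι), (q,ι)}
  {o, p, q} × {κ} = {(o,κ), (p,κ), (q,κ)}
  {q} × {ι, κ, λ} = {(q,ι), (q,κ), (q,λ)}
  {o, q} × {ι, κ} = {(o,ι), (o,κ), (q,ι), (q,κ)}
  {o, q} × {κ, λ} = {(o,κ), (o,λ), (q,κ), (q,λ)}
  {o, q} × {ι, κ, λ} = {(o,ι), (o,κ), (o,λ), (q,ι), (q,κ), (q,λ)}
  {o, p, q} × {ι, κ} = {(o,ι), (o,κ), (p,ι), (p,κ), (q,ι), (q,κ)}
  {o, p, q} × {κ, λ} = {(o,κ), (o,λ), (p,κ), (p,λ), (q,κ), (q,λ)}
  {o, p, q} × {ι, κ, λ} = {(o,ι), (o,κ), (o,λ), (p,ι), (p,κ), (p,λ), (q,ι), (q,κ), (q,λ)}
These 16 distinct sets form the basis B.
Close under arbitrary unions to get τ_{X×Y}; counting gives |τ_{X×Y}| = 40.


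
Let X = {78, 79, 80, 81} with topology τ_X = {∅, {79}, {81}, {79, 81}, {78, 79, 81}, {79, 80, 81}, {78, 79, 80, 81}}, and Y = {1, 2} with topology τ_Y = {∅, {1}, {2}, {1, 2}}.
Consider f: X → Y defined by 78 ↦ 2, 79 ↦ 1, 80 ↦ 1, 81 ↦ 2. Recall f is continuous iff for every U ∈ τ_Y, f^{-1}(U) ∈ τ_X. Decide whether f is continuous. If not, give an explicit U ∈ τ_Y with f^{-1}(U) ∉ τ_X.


f is NOT continuous.

Compute f^{-1}(U) for each U ∈ τ_Y:
  U = ∅: f^{-1}(U) = ∅ ∈ τ_X ✓.
  U = {1}: f^{-1}(U) = {79, 80} ∉ τ_X ✗.
  U = {2}: f^{-1}(U) = {78, 81} ∉ τ_X ✗.
  U = {1, 2}: f^{-1}(U) = {78, 79, 80, 81} ∈ τ_X ✓.
Found U = {1} with f^{-1}(U) = {79, 80} not in τ_X. Therefore f is NOT continuous.


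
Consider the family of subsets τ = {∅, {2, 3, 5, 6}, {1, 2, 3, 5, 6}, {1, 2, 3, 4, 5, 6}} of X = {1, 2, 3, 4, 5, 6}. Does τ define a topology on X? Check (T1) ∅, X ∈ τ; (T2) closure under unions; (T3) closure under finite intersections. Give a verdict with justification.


τ IS a topology on X.

Axiom (T1): ∅ ∈ τ? Yes; X ∈ τ? Yes.
Axiom (T2/T3): check pairwise unions and intersections of members of τ.
All pairwise intersections and unions checked — each lies in τ. Therefore τ satisfies (T1), (T2), (T3): it IS a topology on X.


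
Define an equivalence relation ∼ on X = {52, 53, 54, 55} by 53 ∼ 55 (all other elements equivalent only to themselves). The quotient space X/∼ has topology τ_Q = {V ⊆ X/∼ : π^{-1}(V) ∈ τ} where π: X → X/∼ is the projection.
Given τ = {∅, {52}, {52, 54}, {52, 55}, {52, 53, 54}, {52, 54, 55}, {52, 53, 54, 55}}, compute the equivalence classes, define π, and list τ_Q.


X/∼ = {[52], [53=55], [54]}; |τ_Q| = 4.

Equivalence classes: [52], [53=55], [54].
Quotient map π: X → X/∼ sends 52 ↦ [52], 53 ↦ [53=55], 54 ↦ [54], 55 ↦ [53=55].
For each subset V ⊆ X/∼, compute π^{-1}(V) ⊆ X and check whether π^{-1}(V) ∈ τ. V is open in τ_Q iff π^{-1}(V) ∈ τ.
  V = {}: π^{-1}(V) = ∅ ∈ τ ✓.
  V = {[52]}: π^{-1}(V) = {52} ∈ τ ✓.
  V = {[53=55]}: π^{-1}(V) = {53, 55} ∉ τ ✗.
  V = {[52], [53=55]}: π^{-1}(V) = {52, 53, 55} ∉ τ ✗.
  V = {[54]}: π^{-1}(V) = {54} ∉ τ ✗.
  V = {[52], [54]}: π^{-1}(V) = {52, 54} ∈ τ ✓.
  V = {[53=55], [54]}: π^{-1}(V) = {53, 54, 55} ∉ τ ✗.
  V = {[52], [53=55], [54]}: π^{-1}(V) = {52, 53, 54, 55} ∈ τ ✓.
Open sets in the quotient: τ_Q = {{}, {[52]}, {[52], [54]}, {[52], [53=55], [54]}} (4 elements).
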